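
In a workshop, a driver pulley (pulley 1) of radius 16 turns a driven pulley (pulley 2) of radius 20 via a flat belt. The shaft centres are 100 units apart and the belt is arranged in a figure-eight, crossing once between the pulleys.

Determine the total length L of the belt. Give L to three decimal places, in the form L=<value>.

L=326.203

crossed belt: β = asin((r1+r2)/C) = asin(36/100) = 21.1002°
wrap1 = wrap2 = π + 2β = 222.2004°
tangent length = C·cosβ = 93.2952
L = (r1+r2)·wrap + 2·C·cosβ = 36·3.8781 + 2·93.2952 = 326.2031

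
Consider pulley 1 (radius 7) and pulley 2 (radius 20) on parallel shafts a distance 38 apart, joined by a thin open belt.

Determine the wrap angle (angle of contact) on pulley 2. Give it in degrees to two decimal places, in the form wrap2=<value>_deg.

wrap2=220.01_deg

open belt: β = asin((r2−r1)/C) = asin(13/38) = 20.0052°
wrap1 = π − 2β = 139.9896°
wrap2 = π + 2β = 220.0104°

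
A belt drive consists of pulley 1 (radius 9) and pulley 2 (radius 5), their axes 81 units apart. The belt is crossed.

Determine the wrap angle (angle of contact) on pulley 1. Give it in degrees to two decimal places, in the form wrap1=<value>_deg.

wrap1=199.91_deg

crossed belt: β = asin((r1+r2)/C) = asin(14/81) = 9.9530°
wrap1 = wrap2 = π + 2β = 199.9059°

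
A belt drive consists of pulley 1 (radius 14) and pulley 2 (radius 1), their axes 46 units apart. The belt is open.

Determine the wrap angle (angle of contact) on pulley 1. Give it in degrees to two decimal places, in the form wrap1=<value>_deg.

open belt: β = asin((r2−r1)/C) = asin(-13/46) = -16.4160°
wrap1 = π − 2β = 212.8319°
wrap2 = π + 2β = 147.1681°

wrap1=212.83_deg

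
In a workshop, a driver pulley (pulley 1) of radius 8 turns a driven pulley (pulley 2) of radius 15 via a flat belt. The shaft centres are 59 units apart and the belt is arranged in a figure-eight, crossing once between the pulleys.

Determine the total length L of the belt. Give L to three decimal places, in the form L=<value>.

L=199.342

crossed belt: β = asin((r1+r2)/C) = asin(23/59) = 22.9440°
wrap1 = wrap2 = π + 2β = 225.8879°
tangent length = C·cosβ = 54.3323
L = (r1+r2)·wrap + 2·C·cosβ = 23·3.9425 + 2·54.3323 = 199.3418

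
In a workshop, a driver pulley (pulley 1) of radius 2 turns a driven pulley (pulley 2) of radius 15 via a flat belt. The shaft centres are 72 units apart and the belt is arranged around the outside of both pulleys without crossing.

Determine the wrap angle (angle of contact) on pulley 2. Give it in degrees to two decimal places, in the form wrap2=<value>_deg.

wrap2=200.80_deg

open belt: β = asin((r2−r1)/C) = asin(13/72) = 10.4021°
wrap1 = π − 2β = 159.1958°
wrap2 = π + 2β = 200.8042°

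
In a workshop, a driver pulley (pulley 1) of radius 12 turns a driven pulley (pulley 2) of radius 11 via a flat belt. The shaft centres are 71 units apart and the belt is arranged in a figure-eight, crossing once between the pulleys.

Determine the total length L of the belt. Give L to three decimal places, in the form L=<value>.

crossed belt: β = asin((r1+r2)/C) = asin(23/71) = 18.9016°
wrap1 = wrap2 = π + 2β = 217.8032°
tangent length = C·cosβ = 67.1714
L = (r1+r2)·wrap + 2·C·cosβ = 23·3.8014 + 2·67.1714 = 221.7746

L=221.775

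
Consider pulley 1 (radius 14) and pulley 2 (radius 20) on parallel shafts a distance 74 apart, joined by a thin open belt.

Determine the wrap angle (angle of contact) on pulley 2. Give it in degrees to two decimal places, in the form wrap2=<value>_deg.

open belt: β = asin((r2−r1)/C) = asin(6/74) = 4.6507°
wrap1 = π − 2β = 170.6986°
wrap2 = π + 2β = 189.3014°

wrap2=189.30_deg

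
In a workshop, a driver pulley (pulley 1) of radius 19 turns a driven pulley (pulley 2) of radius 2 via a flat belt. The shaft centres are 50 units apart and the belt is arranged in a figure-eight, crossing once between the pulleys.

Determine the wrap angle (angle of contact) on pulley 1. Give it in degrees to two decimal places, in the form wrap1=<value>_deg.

crossed belt: β = asin((r1+r2)/C) = asin(21/50) = 24.8346°
wrap1 = wrap2 = π + 2β = 229.6692°

wrap1=229.67_deg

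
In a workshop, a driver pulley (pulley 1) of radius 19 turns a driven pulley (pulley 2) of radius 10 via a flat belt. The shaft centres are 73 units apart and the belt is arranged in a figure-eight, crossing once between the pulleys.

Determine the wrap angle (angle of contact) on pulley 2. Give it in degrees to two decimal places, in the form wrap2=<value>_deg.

crossed belt: β = asin((r1+r2)/C) = asin(29/73) = 23.4070°
wrap1 = wrap2 = π + 2β = 226.8140°

wrap2=226.81_deg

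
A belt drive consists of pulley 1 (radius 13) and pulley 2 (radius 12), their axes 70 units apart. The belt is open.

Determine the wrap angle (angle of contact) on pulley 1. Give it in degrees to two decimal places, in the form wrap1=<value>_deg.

wrap1=181.64_deg

open belt: β = asin((r2−r1)/C) = asin(-1/70) = -0.8185°
wrap1 = π − 2β = 181.6371°
wrap2 = π + 2β = 178.3629°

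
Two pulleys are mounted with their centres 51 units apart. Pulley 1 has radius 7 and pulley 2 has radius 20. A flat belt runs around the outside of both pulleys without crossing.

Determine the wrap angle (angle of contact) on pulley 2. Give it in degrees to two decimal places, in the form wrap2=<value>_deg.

open belt: β = asin((r2−r1)/C) = asin(13/51) = 14.7678°
wrap1 = π − 2β = 150.4644°
wrap2 = π + 2β = 209.5356°

wrap2=209.54_deg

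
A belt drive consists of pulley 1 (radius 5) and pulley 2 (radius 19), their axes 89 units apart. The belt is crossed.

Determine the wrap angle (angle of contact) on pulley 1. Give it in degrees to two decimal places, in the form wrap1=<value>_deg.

crossed belt: β = asin((r1+r2)/C) = asin(24/89) = 15.6442°
wrap1 = wrap2 = π + 2β = 211.2884°

wrap1=211.29_deg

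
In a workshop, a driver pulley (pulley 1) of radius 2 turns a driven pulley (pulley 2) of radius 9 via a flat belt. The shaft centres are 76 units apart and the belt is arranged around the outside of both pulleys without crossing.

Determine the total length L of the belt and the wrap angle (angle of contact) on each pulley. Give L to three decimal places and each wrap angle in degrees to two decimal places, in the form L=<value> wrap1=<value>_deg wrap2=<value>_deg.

open belt: β = asin((r2−r1)/C) = asin(7/76) = 5.2847°
wrap1 = π − 2β = 169.4305°
wrap2 = π + 2β = 190.5695°
tangent length = C·cosβ = 75.6769
L = r1·wrap1 + r2·wrap2 + 2·C·cosβ = 2·2.9571 + 9·3.3261 + 2·75.6769 = 187.2027

L=187.203 wrap1=169.43_deg wrap2=190.57_deg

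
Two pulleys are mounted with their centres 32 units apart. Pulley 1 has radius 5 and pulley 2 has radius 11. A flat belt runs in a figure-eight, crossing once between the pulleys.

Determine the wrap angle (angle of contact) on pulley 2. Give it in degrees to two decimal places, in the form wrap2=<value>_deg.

crossed belt: β = asin((r1+r2)/C) = asin(16/32) = 30.0000°
wrap1 = wrap2 = π + 2β = 240.0000°

wrap2=240.00_deg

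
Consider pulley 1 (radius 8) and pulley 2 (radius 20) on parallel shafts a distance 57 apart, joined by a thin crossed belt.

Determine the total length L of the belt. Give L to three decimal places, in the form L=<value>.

crossed belt: β = asin((r1+r2)/C) = asin(28/57) = 29.4213°
wrap1 = wrap2 = π + 2β = 238.8427°
tangent length = C·cosβ = 49.6488
L = (r1+r2)·wrap + 2·C·cosβ = 28·4.1686 + 2·49.6488 = 216.0181

L=216.018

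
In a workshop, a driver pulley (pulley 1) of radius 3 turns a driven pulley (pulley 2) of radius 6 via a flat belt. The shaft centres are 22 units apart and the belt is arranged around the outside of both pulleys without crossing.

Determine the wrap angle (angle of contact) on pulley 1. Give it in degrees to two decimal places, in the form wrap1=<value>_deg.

wrap1=164.33_deg

open belt: β = asin((r2−r1)/C) = asin(3/22) = 7.8375°
wrap1 = π − 2β = 164.3250°
wrap2 = π + 2β = 195.6750°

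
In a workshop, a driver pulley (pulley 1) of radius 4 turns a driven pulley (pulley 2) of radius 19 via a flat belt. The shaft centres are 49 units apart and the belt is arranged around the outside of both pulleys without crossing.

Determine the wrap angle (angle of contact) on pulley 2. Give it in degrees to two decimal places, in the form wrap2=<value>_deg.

wrap2=215.65_deg

open belt: β = asin((r2−r1)/C) = asin(15/49) = 17.8257°
wrap1 = π − 2β = 144.3486°
wrap2 = π + 2β = 215.6514°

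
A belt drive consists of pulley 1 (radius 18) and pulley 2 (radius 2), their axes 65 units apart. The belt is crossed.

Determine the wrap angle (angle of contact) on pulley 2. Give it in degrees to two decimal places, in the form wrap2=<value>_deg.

crossed belt: β = asin((r1+r2)/C) = asin(20/65) = 17.9202°
wrap1 = wrap2 = π + 2β = 215.8404°

wrap2=215.84_deg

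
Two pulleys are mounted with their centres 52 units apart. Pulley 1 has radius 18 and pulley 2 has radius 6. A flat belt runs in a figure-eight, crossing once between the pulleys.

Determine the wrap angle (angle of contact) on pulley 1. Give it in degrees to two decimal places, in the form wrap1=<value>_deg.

crossed belt: β = asin((r1+r2)/C) = asin(24/52) = 27.4864°
wrap1 = wrap2 = π + 2β = 234.9729°

wrap1=234.97_deg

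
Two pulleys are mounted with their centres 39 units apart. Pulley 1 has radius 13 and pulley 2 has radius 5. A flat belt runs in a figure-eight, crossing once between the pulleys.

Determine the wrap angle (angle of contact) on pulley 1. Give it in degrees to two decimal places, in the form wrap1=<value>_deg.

wrap1=234.97_deg

crossed belt: β = asin((r1+r2)/C) = asin(18/39) = 27.4864°
wrap1 = wrap2 = π + 2β = 234.9729°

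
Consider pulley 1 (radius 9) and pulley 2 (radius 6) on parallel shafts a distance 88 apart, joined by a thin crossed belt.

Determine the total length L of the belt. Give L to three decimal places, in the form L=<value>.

crossed belt: β = asin((r1+r2)/C) = asin(15/88) = 9.8142°
wrap1 = wrap2 = π + 2β = 199.6285°
tangent length = C·cosβ = 86.7122
L = (r1+r2)·wrap + 2·C·cosβ = 15·3.4842 + 2·86.7122 = 225.6870

L=225.687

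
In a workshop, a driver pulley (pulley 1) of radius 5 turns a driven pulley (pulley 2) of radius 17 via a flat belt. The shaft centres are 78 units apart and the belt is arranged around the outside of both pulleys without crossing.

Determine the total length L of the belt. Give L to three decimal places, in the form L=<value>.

open belt: β = asin((r2−r1)/C) = asin(12/78) = 8.8499°
wrap1 = π − 2β = 162.3002°
wrap2 = π + 2β = 197.6998°
tangent length = C·cosβ = 77.0714
L = r1·wrap1 + r2·wrap2 + 2·C·cosβ = 5·2.8327 + 17·3.4505 + 2·77.0714 = 226.9649

L=226.965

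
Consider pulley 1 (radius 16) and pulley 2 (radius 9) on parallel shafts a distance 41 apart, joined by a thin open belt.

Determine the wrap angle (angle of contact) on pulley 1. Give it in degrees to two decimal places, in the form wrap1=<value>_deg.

wrap1=199.66_deg

open belt: β = asin((r2−r1)/C) = asin(-7/41) = -9.8304°
wrap1 = π − 2β = 199.6607°
wrap2 = π + 2β = 160.3393°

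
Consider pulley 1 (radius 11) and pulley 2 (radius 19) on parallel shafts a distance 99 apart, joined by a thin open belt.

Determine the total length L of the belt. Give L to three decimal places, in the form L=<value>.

L=292.895

open belt: β = asin((r2−r1)/C) = asin(8/99) = 4.6350°
wrap1 = π − 2β = 170.7300°
wrap2 = π + 2β = 189.2700°
tangent length = C·cosβ = 98.6762
L = r1·wrap1 + r2·wrap2 + 2·C·cosβ = 11·2.9798 + 19·3.3034 + 2·98.6762 = 292.8946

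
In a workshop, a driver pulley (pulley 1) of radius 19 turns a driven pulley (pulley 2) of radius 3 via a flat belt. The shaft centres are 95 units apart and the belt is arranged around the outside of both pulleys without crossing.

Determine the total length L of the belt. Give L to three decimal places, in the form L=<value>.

open belt: β = asin((r2−r1)/C) = asin(-16/95) = -9.6960°
wrap1 = π − 2β = 199.3921°
wrap2 = π + 2β = 160.6079°
tangent length = C·cosβ = 93.6429
L = r1·wrap1 + r2·wrap2 + 2·C·cosβ = 19·3.4800 + 3·2.8031 + 2·93.6429 = 261.8162

L=261.816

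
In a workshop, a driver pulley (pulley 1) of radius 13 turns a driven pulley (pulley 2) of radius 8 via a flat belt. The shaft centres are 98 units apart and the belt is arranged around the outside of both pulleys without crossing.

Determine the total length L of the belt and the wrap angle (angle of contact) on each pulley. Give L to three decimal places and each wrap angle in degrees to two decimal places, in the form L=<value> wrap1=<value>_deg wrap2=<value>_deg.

L=262.229 wrap1=185.85_deg wrap2=174.15_deg

open belt: β = asin((r2−r1)/C) = asin(-5/98) = -2.9245°
wrap1 = π − 2β = 185.8490°
wrap2 = π + 2β = 174.1510°
tangent length = C·cosβ = 97.8724
L = r1·wrap1 + r2·wrap2 + 2·C·cosβ = 13·3.2437 + 8·3.0395 + 2·97.8724 = 262.2286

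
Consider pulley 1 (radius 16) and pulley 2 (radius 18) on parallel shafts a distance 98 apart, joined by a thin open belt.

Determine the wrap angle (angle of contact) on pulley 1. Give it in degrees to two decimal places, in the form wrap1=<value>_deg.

wrap1=177.66_deg

open belt: β = asin((r2−r1)/C) = asin(2/98) = 1.1694°
wrap1 = π − 2β = 177.6612°
wrap2 = π + 2β = 182.3388°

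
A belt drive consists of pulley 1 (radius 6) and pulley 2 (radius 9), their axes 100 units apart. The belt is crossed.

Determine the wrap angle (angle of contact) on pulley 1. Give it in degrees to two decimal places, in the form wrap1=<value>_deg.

crossed belt: β = asin((r1+r2)/C) = asin(15/100) = 8.6269°
wrap1 = wrap2 = π + 2β = 197.2539°

wrap1=197.25_deg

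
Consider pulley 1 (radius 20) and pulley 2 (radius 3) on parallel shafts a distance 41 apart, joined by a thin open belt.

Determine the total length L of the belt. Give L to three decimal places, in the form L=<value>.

open belt: β = asin((r2−r1)/C) = asin(-17/41) = -24.4963°
wrap1 = π − 2β = 228.9926°
wrap2 = π + 2β = 131.0074°
tangent length = C·cosβ = 37.3095
L = r1·wrap1 + r2·wrap2 + 2·C·cosβ = 20·3.9967 + 3·2.2865 + 2·37.3095 = 161.4120

L=161.412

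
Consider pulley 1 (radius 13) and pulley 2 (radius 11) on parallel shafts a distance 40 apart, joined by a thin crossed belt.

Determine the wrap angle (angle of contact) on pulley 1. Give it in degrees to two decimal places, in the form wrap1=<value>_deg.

crossed belt: β = asin((r1+r2)/C) = asin(24/40) = 36.8699°
wrap1 = wrap2 = π + 2β = 253.7398°

wrap1=253.74_deg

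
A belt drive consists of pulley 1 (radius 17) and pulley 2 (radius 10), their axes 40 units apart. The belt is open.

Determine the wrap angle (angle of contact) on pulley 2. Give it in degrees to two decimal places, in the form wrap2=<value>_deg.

wrap2=159.84_deg

open belt: β = asin((r2−r1)/C) = asin(-7/40) = -10.0787°
wrap1 = π − 2β = 200.1573°
wrap2 = π + 2β = 159.8427°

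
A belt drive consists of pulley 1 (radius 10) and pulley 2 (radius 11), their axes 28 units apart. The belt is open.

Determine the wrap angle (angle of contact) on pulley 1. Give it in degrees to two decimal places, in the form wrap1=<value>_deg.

open belt: β = asin((r2−r1)/C) = asin(1/28) = 2.0467°
wrap1 = π − 2β = 175.9066°
wrap2 = π + 2β = 184.0934°

wrap1=175.91_deg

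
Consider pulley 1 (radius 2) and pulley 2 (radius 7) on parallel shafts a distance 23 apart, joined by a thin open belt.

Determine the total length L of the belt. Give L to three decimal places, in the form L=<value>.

L=75.366

open belt: β = asin((r2−r1)/C) = asin(5/23) = 12.5559°
wrap1 = π − 2β = 154.8883°
wrap2 = π + 2β = 205.1117°
tangent length = C·cosβ = 22.4499
L = r1·wrap1 + r2·wrap2 + 2·C·cosβ = 2·2.7033 + 7·3.5799 + 2·22.4499 = 75.3656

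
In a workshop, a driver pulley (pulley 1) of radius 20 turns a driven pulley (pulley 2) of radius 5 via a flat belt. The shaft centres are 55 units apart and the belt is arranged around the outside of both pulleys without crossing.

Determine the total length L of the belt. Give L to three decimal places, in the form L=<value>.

L=192.657

open belt: β = asin((r2−r1)/C) = asin(-15/55) = -15.8266°
wrap1 = π − 2β = 211.6532°
wrap2 = π + 2β = 148.3468°
tangent length = C·cosβ = 52.9150
L = r1·wrap1 + r2·wrap2 + 2·C·cosβ = 20·3.6940 + 5·2.5891 + 2·52.9150 = 192.6567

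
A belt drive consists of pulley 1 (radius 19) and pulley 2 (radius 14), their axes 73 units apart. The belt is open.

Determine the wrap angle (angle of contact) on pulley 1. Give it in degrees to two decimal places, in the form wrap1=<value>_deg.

wrap1=187.85_deg

open belt: β = asin((r2−r1)/C) = asin(-5/73) = -3.9274°
wrap1 = π − 2β = 187.8549°
wrap2 = π + 2β = 172.1451°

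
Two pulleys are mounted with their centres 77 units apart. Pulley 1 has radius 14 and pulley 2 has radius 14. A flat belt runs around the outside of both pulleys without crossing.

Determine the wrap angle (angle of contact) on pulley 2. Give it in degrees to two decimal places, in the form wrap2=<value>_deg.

open belt: β = asin((r2−r1)/C) = asin(0/77) = 0.0000°
wrap1 = π − 2β = 180.0000°
wrap2 = π + 2β = 180.0000°

wrap2=180.00_deg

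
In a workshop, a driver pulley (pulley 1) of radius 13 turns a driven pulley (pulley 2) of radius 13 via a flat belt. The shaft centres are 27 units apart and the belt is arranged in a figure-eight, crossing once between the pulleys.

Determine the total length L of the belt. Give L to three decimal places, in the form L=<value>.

L=163.726

crossed belt: β = asin((r1+r2)/C) = asin(26/27) = 74.3575°
wrap1 = wrap2 = π + 2β = 328.7151°
tangent length = C·cosβ = 7.2801
L = (r1+r2)·wrap + 2·C·cosβ = 26·5.7372 + 2·7.2801 = 163.7264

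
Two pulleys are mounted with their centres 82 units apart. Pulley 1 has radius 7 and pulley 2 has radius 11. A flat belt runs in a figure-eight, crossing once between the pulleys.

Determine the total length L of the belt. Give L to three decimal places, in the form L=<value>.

L=224.516

crossed belt: β = asin((r1+r2)/C) = asin(18/82) = 12.6804°
wrap1 = wrap2 = π + 2β = 205.3608°
tangent length = C·cosβ = 80.0000
L = (r1+r2)·wrap + 2·C·cosβ = 18·3.5842 + 2·80.0000 = 224.5160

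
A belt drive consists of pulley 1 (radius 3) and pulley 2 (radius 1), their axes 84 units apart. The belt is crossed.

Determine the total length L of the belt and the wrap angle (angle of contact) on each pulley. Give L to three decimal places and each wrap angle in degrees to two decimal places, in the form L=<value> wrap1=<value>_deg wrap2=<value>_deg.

crossed belt: β = asin((r1+r2)/C) = asin(4/84) = 2.7294°
wrap1 = wrap2 = π + 2β = 185.4588°
tangent length = C·cosβ = 83.9047
L = (r1+r2)·wrap + 2·C·cosβ = 4·3.2369 + 2·83.9047 = 180.7569

L=180.757 wrap1=185.46_deg wrap2=185.46_deg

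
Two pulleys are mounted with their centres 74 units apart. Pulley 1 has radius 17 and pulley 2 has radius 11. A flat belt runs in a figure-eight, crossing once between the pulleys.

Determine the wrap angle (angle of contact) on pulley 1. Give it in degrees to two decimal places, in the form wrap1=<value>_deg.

wrap1=224.47_deg

crossed belt: β = asin((r1+r2)/C) = asin(28/74) = 22.2333°
wrap1 = wrap2 = π + 2β = 224.4665°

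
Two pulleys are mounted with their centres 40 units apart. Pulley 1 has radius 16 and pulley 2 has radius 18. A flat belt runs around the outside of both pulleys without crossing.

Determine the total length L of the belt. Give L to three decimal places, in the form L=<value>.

open belt: β = asin((r2−r1)/C) = asin(2/40) = 2.8660°
wrap1 = π − 2β = 174.2680°
wrap2 = π + 2β = 185.7320°
tangent length = C·cosβ = 39.9500
L = r1·wrap1 + r2·wrap2 + 2·C·cosβ = 16·3.0416 + 18·3.2416 + 2·39.9500 = 186.9142

L=186.914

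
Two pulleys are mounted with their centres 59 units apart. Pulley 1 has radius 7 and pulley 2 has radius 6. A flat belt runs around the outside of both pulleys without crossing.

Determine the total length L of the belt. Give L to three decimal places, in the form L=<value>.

open belt: β = asin((r2−r1)/C) = asin(-1/59) = -0.9712°
wrap1 = π − 2β = 181.9423°
wrap2 = π + 2β = 178.0577°
tangent length = C·cosβ = 58.9915
L = r1·wrap1 + r2·wrap2 + 2·C·cosβ = 7·3.1755 + 6·3.1077 + 2·58.9915 = 158.8577

L=158.858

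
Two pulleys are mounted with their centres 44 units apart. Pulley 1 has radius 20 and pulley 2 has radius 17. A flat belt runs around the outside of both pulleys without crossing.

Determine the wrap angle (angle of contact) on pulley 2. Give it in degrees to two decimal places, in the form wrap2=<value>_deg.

wrap2=172.18_deg

open belt: β = asin((r2−r1)/C) = asin(-3/44) = -3.9096°
wrap1 = π − 2β = 187.8191°
wrap2 = π + 2β = 172.1809°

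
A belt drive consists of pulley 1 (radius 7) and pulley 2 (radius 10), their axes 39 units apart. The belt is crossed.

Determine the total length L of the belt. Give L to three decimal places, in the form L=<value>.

L=138.942

crossed belt: β = asin((r1+r2)/C) = asin(17/39) = 25.8424°
wrap1 = wrap2 = π + 2β = 231.6848°
tangent length = C·cosβ = 35.0999
L = (r1+r2)·wrap + 2·C·cosβ = 17·4.0437 + 2·35.0999 = 138.9420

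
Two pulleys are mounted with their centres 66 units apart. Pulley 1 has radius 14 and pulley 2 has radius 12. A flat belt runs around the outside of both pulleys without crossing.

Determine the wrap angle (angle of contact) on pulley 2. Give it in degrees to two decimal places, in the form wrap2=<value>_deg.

open belt: β = asin((r2−r1)/C) = asin(-2/66) = -1.7365°
wrap1 = π − 2β = 183.4730°
wrap2 = π + 2β = 176.5270°

wrap2=176.53_deg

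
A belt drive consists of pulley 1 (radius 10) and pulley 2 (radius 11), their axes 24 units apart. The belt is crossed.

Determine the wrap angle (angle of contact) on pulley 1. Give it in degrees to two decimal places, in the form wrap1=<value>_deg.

crossed belt: β = asin((r1+r2)/C) = asin(21/24) = 61.0450°
wrap1 = wrap2 = π + 2β = 302.0900°

wrap1=302.09_deg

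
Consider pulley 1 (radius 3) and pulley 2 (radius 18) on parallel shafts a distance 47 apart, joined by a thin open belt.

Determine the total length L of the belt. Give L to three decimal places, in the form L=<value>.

open belt: β = asin((r2−r1)/C) = asin(15/47) = 18.6115°
wrap1 = π − 2β = 142.7771°
wrap2 = π + 2β = 217.2229°
tangent length = C·cosβ = 44.5421
L = r1·wrap1 + r2·wrap2 + 2·C·cosβ = 3·2.4919 + 18·3.7913 + 2·44.5421 = 164.8026

L=164.803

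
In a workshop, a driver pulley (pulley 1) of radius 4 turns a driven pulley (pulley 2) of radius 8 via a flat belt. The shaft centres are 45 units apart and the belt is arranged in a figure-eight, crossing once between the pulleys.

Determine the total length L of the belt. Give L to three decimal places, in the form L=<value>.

crossed belt: β = asin((r1+r2)/C) = asin(12/45) = 15.4660°
wrap1 = wrap2 = π + 2β = 210.9320°
tangent length = C·cosβ = 43.3705
L = (r1+r2)·wrap + 2·C·cosβ = 12·3.6815 + 2·43.3705 = 130.9185

L=130.918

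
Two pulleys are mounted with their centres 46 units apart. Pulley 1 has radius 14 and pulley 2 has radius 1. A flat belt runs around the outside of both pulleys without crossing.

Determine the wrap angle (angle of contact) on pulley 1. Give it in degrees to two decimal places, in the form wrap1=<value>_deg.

wrap1=212.83_deg

open belt: β = asin((r2−r1)/C) = asin(-13/46) = -16.4160°
wrap1 = π − 2β = 212.8319°
wrap2 = π + 2β = 147.1681°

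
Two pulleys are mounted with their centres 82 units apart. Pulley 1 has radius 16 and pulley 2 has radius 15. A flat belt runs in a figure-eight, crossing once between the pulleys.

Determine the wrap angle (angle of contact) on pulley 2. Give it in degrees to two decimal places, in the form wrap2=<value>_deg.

crossed belt: β = asin((r1+r2)/C) = asin(31/82) = 22.2129°
wrap1 = wrap2 = π + 2β = 224.4257°

wrap2=224.43_deg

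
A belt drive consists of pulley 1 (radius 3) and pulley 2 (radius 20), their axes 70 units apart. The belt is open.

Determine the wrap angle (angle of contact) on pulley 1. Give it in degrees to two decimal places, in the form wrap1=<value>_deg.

wrap1=151.89_deg

open belt: β = asin((r2−r1)/C) = asin(17/70) = 14.0552°
wrap1 = π − 2β = 151.8895°
wrap2 = π + 2β = 208.1105°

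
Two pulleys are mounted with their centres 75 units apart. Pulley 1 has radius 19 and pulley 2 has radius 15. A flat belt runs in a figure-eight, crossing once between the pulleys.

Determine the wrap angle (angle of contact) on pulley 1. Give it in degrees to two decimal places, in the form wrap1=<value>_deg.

crossed belt: β = asin((r1+r2)/C) = asin(34/75) = 26.9577°
wrap1 = wrap2 = π + 2β = 233.9155°

wrap1=233.92_deg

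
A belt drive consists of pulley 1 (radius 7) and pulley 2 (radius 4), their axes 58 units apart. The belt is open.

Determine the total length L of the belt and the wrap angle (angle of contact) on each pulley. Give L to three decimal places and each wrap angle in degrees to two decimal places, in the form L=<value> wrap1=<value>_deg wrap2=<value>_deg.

L=150.713 wrap1=185.93_deg wrap2=174.07_deg

open belt: β = asin((r2−r1)/C) = asin(-3/58) = -2.9649°
wrap1 = π − 2β = 185.9298°
wrap2 = π + 2β = 174.0702°
tangent length = C·cosβ = 57.9224
L = r1·wrap1 + r2·wrap2 + 2·C·cosβ = 7·3.2451 + 4·3.0381 + 2·57.9224 = 150.7127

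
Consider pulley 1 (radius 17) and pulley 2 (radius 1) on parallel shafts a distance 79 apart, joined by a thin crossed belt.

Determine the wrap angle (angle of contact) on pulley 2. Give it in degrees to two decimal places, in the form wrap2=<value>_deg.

crossed belt: β = asin((r1+r2)/C) = asin(18/79) = 13.1704°
wrap1 = wrap2 = π + 2β = 206.3408°

wrap2=206.34_deg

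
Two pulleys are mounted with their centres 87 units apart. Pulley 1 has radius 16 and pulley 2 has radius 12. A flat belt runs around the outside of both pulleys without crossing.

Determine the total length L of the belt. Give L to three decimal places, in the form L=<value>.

open belt: β = asin((r2−r1)/C) = asin(-4/87) = -2.6352°
wrap1 = π − 2β = 185.2704°
wrap2 = π + 2β = 174.7296°
tangent length = C·cosβ = 86.9080
L = r1·wrap1 + r2·wrap2 + 2·C·cosβ = 16·3.2336 + 12·3.0496 + 2·86.9080 = 262.1485

L=262.149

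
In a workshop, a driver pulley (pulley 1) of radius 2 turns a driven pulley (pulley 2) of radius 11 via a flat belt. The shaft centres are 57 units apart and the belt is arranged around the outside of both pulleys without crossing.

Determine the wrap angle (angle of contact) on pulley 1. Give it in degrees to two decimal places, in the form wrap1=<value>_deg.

open belt: β = asin((r2−r1)/C) = asin(9/57) = 9.0847°
wrap1 = π − 2β = 161.8306°
wrap2 = π + 2β = 198.1694°

wrap1=161.83_deg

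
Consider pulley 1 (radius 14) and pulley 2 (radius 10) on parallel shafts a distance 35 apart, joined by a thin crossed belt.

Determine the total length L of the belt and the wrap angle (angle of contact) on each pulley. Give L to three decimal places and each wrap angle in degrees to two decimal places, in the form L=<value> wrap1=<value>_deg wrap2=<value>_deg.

L=162.617 wrap1=266.58_deg wrap2=266.58_deg

crossed belt: β = asin((r1+r2)/C) = asin(24/35) = 43.2918°
wrap1 = wrap2 = π + 2β = 266.5836°
tangent length = C·cosβ = 25.4755
L = (r1+r2)·wrap + 2·C·cosβ = 24·4.6528 + 2·25.4755 = 162.6172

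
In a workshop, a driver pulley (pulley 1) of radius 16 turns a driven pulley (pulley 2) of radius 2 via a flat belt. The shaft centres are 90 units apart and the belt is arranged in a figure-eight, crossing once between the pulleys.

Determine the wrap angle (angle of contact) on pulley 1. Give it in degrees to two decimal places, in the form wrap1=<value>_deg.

wrap1=203.07_deg

crossed belt: β = asin((r1+r2)/C) = asin(18/90) = 11.5370°
wrap1 = wrap2 = π + 2β = 203.0739°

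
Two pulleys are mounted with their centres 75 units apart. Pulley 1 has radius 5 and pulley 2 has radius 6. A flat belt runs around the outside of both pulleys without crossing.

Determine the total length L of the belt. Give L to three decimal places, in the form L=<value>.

L=184.571

open belt: β = asin((r2−r1)/C) = asin(1/75) = 0.7640°
wrap1 = π − 2β = 178.4721°
wrap2 = π + 2β = 181.5279°
tangent length = C·cosβ = 74.9933
L = r1·wrap1 + r2·wrap2 + 2·C·cosβ = 5·3.1149 + 6·3.1683 + 2·74.9933 = 184.5709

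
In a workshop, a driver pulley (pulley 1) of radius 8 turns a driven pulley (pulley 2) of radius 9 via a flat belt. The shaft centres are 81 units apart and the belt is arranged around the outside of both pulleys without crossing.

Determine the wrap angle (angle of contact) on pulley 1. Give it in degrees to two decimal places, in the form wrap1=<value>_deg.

wrap1=178.59_deg

open belt: β = asin((r2−r1)/C) = asin(1/81) = 0.7074°
wrap1 = π − 2β = 178.5853°
wrap2 = π + 2β = 181.4147°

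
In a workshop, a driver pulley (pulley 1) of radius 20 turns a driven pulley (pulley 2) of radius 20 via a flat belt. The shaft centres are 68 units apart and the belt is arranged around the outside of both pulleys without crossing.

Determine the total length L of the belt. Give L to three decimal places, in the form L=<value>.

L=261.664

open belt: β = asin((r2−r1)/C) = asin(0/68) = 0.0000°
wrap1 = π − 2β = 180.0000°
wrap2 = π + 2β = 180.0000°
tangent length = C·cosβ = 68.0000
L = r1·wrap1 + r2·wrap2 + 2·C·cosβ = 20·3.1416 + 20·3.1416 + 2·68.0000 = 261.6637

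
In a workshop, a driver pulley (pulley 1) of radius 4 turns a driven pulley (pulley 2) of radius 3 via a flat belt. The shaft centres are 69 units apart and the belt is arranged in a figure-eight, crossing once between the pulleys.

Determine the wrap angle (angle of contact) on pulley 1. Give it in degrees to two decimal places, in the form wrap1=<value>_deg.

wrap1=191.65_deg

crossed belt: β = asin((r1+r2)/C) = asin(7/69) = 5.8226°
wrap1 = wrap2 = π + 2β = 191.6453°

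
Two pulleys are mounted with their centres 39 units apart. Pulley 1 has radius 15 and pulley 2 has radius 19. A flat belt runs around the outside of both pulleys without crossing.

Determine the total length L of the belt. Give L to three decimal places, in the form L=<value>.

L=185.225

open belt: β = asin((r2−r1)/C) = asin(4/39) = 5.8868°
wrap1 = π − 2β = 168.2263°
wrap2 = π + 2β = 191.7737°
tangent length = C·cosβ = 38.7943
L = r1·wrap1 + r2·wrap2 + 2·C·cosβ = 15·2.9361 + 19·3.3471 + 2·38.7943 = 185.2248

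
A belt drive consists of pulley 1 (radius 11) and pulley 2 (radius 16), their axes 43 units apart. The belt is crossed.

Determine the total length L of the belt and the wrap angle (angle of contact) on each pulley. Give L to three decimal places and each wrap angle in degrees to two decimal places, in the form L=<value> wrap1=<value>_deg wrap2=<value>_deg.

L=188.414 wrap1=257.79_deg wrap2=257.79_deg

crossed belt: β = asin((r1+r2)/C) = asin(27/43) = 38.8959°
wrap1 = wrap2 = π + 2β = 257.7917°
tangent length = C·cosβ = 33.4664
L = (r1+r2)·wrap + 2·C·cosβ = 27·4.4993 + 2·33.4664 = 188.4143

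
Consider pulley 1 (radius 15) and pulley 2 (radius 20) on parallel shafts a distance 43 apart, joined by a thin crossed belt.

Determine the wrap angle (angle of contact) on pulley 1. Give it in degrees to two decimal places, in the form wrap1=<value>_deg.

crossed belt: β = asin((r1+r2)/C) = asin(35/43) = 54.4840°
wrap1 = wrap2 = π + 2β = 288.9680°

wrap1=288.97_deg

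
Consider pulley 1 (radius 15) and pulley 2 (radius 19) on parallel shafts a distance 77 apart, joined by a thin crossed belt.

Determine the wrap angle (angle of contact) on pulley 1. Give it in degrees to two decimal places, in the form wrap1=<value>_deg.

wrap1=232.41_deg

crossed belt: β = asin((r1+r2)/C) = asin(34/77) = 26.2034°
wrap1 = wrap2 = π + 2β = 232.4067°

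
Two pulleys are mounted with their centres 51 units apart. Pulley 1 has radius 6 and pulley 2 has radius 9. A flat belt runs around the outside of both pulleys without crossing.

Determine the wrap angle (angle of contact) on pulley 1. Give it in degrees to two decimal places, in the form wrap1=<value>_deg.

wrap1=173.26_deg

open belt: β = asin((r2−r1)/C) = asin(3/51) = 3.3723°
wrap1 = π − 2β = 173.2554°
wrap2 = π + 2β = 186.7446°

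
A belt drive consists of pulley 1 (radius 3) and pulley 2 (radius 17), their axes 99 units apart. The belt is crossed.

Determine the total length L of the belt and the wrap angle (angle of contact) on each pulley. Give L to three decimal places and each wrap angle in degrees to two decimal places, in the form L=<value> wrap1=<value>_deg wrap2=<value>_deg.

crossed belt: β = asin((r1+r2)/C) = asin(20/99) = 11.6551°
wrap1 = wrap2 = π + 2β = 203.3102°
tangent length = C·cosβ = 96.9588
L = (r1+r2)·wrap + 2·C·cosβ = 20·3.5484 + 2·96.9588 = 264.8862

L=264.886 wrap1=203.31_deg wrap2=203.31_deg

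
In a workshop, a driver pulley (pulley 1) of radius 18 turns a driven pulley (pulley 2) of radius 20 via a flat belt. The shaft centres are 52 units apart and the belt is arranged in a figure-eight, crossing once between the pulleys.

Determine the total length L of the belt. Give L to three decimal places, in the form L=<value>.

L=252.652

crossed belt: β = asin((r1+r2)/C) = asin(38/52) = 46.9509°
wrap1 = wrap2 = π + 2β = 273.9018°
tangent length = C·cosβ = 35.4965
L = (r1+r2)·wrap + 2·C·cosβ = 38·4.7805 + 2·35.4965 = 252.6515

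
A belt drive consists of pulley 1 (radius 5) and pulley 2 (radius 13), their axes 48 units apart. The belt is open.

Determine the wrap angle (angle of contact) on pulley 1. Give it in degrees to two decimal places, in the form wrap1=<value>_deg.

wrap1=160.81_deg

open belt: β = asin((r2−r1)/C) = asin(8/48) = 9.5941°
wrap1 = π − 2β = 160.8119°
wrap2 = π + 2β = 199.1881°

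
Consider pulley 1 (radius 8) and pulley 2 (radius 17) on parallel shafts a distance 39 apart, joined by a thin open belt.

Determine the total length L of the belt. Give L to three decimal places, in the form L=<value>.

L=158.626

open belt: β = asin((r2−r1)/C) = asin(9/39) = 13.3424°
wrap1 = π − 2β = 153.3153°
wrap2 = π + 2β = 206.6847°
tangent length = C·cosβ = 37.9473
L = r1·wrap1 + r2·wrap2 + 2·C·cosβ = 8·2.6759 + 17·3.6073 + 2·37.9473 = 158.6261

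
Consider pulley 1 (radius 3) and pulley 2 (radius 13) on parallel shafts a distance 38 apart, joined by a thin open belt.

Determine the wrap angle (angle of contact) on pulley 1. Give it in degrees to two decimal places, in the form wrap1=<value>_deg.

open belt: β = asin((r2−r1)/C) = asin(10/38) = 15.2575°
wrap1 = π − 2β = 149.4850°
wrap2 = π + 2β = 210.5150°

wrap1=149.48_deg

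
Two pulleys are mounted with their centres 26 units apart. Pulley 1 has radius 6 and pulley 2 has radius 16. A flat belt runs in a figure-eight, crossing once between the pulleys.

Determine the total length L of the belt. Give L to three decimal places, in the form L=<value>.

L=141.212

crossed belt: β = asin((r1+r2)/C) = asin(22/26) = 57.7958°
wrap1 = wrap2 = π + 2β = 295.5915°
tangent length = C·cosβ = 13.8564
L = (r1+r2)·wrap + 2·C·cosβ = 22·5.1590 + 2·13.8564 = 141.2118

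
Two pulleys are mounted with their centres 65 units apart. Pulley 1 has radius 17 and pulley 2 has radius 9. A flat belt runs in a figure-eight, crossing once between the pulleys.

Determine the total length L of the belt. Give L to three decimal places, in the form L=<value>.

crossed belt: β = asin((r1+r2)/C) = asin(26/65) = 23.5782°
wrap1 = wrap2 = π + 2β = 227.1564°
tangent length = C·cosβ = 59.5735
L = (r1+r2)·wrap + 2·C·cosβ = 26·3.9646 + 2·59.5735 = 222.2273

L=222.227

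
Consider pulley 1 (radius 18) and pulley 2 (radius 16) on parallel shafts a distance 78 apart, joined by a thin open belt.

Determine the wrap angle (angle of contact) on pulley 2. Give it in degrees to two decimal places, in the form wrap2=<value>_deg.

open belt: β = asin((r2−r1)/C) = asin(-2/78) = -1.4693°
wrap1 = π − 2β = 182.9386°
wrap2 = π + 2β = 177.0614°

wrap2=177.06_deg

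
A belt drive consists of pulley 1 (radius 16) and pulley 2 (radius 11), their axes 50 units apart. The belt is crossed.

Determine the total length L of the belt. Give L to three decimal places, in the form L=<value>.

crossed belt: β = asin((r1+r2)/C) = asin(27/50) = 32.6836°
wrap1 = wrap2 = π + 2β = 245.3673°
tangent length = C·cosβ = 42.0833
L = (r1+r2)·wrap + 2·C·cosβ = 27·4.2825 + 2·42.0833 = 199.7931

L=199.793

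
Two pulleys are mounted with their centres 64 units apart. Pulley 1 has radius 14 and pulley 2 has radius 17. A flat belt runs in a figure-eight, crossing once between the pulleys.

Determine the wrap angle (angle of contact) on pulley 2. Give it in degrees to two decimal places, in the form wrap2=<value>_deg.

crossed belt: β = asin((r1+r2)/C) = asin(31/64) = 28.9715°
wrap1 = wrap2 = π + 2β = 237.9431°

wrap2=237.94_deg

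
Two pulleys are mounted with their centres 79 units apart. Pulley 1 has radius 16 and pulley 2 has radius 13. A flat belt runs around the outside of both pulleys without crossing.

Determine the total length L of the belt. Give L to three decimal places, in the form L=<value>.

L=249.220

open belt: β = asin((r2−r1)/C) = asin(-3/79) = -2.1763°
wrap1 = π − 2β = 184.3526°
wrap2 = π + 2β = 175.6474°
tangent length = C·cosβ = 78.9430
L = r1·wrap1 + r2·wrap2 + 2·C·cosβ = 16·3.2176 + 13·3.0656 + 2·78.9430 = 249.2201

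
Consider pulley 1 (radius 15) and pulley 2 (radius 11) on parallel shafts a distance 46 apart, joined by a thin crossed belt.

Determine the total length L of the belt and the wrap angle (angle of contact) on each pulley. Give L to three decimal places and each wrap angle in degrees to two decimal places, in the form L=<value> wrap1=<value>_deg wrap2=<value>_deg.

L=188.812 wrap1=248.83_deg wrap2=248.83_deg

crossed belt: β = asin((r1+r2)/C) = asin(26/46) = 34.4174°
wrap1 = wrap2 = π + 2β = 248.8348°
tangent length = C·cosβ = 37.9473
L = (r1+r2)·wrap + 2·C·cosβ = 26·4.3430 + 2·37.9473 = 188.8123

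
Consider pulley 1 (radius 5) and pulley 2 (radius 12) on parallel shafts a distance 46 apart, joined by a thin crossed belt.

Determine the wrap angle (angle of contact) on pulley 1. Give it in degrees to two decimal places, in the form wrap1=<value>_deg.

wrap1=223.38_deg

crossed belt: β = asin((r1+r2)/C) = asin(17/46) = 21.6888°
wrap1 = wrap2 = π + 2β = 223.3776°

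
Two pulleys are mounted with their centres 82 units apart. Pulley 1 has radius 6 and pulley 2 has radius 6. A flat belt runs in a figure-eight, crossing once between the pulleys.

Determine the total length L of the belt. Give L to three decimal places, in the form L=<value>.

crossed belt: β = asin((r1+r2)/C) = asin(12/82) = 8.4150°
wrap1 = wrap2 = π + 2β = 196.8299°
tangent length = C·cosβ = 81.1172
L = (r1+r2)·wrap + 2·C·cosβ = 12·3.4353 + 2·81.1172 = 203.4584

L=203.458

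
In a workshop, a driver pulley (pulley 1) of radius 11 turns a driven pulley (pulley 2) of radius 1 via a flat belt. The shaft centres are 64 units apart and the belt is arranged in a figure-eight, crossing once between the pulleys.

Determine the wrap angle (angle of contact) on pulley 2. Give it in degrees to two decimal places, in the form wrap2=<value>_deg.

wrap2=201.61_deg

crossed belt: β = asin((r1+r2)/C) = asin(12/64) = 10.8069°
wrap1 = wrap2 = π + 2β = 201.6138°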